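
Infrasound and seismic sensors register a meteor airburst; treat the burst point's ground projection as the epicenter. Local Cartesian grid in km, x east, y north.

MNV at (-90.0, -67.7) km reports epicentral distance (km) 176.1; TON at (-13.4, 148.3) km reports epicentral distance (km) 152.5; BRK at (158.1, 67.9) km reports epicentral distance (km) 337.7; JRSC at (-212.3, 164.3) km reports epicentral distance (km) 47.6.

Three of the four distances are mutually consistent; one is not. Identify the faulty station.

Solve using three stations at a time. Using TON, BRK, JRSC (subtract circle equations pairwise → linear system) gives (x, y) ≈ (-164.8, 166.9).
Distances from that point to each station vs reported:
  MNV: calculated 246.2 vs reported 176.1 → residual 70.1 km
  TON: calculated 152.5 vs reported 152.5 → residual 0.0 km
  BRK: calculated 337.7 vs reported 337.7 → residual 0.0 km
  JRSC: calculated 47.6 vs reported 47.6 → residual 0.0 km
TON, BRK, JRSC are mutually consistent (residuals ≈ 0); MNV is off by 70.1 km.

MNV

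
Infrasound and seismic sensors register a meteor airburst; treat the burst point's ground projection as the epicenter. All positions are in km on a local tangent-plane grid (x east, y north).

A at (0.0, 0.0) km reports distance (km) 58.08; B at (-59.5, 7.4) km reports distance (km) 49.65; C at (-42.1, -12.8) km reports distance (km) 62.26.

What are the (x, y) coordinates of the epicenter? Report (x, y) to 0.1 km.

-31.8 km east, 48.6 km north

Circle about each station: x² + y² = 58.08²; (x + 59.5)² + (y − 7.4)² = 49.65²; (x + 42.1)² + (y + 12.8)² = 62.26².
Subtracting the A equation from the B and C equations removes the quadratic terms:
-119.0 x + 14.8 y = 4503.17
-84.2 x − 25.6 y = 1433.23
Solving the 2×2 system: x ≈ -31.8, y ≈ 48.6 km.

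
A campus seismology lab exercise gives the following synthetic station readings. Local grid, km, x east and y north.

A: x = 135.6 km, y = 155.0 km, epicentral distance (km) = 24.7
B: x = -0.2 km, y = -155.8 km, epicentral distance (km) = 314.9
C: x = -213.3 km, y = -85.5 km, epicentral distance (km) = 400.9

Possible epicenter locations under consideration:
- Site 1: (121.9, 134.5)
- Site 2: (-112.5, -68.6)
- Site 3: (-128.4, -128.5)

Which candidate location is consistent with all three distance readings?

For each candidate, compare |candidate − station| to the reported distance:
Site 1: residuals A 0.0, B 0.0, C 0.0 → max 0.0 km
Site 2: residuals A 309.3, B 172.7, C 298.7 → max 309.3 km
Site 3: residuals A 362.7, B 183.8, C 305.7 → max 362.7 km
Only Site 1 has all residuals ≈ 0.

Site 1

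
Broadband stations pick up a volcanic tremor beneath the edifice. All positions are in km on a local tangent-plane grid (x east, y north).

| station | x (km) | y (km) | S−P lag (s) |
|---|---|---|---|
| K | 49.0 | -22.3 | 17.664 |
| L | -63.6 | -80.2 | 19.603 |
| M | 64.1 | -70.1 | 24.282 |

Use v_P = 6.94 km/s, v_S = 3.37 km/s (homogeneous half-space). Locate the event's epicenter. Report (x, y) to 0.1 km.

(-43.9, 46.7)

Distance from S−P lag: d = Δt · v_P v_S / (v_P − v_S) = Δt · (6.94·3.37)/(6.94−3.37) ≈ 6.5512·Δt.
So d_K = 115.72, d_L = 128.42, d_M = 159.08 km.
Circle about each station: (x − 49.0)² + (y + 22.3)² = 115.72²; (x + 63.6)² + (y + 80.2)² = 128.42²; (x − 64.1)² + (y + 70.1)² = 159.08².
Subtracting pairs of circle equations eliminates x²+y² and gives linear equations (the radical axes):
-225.2 x − 115.8 y = 4478.13
30.2 x − 95.6 y = -5790.80
Solving the 2×2 system: x ≈ -43.9, y ≈ 46.7 km.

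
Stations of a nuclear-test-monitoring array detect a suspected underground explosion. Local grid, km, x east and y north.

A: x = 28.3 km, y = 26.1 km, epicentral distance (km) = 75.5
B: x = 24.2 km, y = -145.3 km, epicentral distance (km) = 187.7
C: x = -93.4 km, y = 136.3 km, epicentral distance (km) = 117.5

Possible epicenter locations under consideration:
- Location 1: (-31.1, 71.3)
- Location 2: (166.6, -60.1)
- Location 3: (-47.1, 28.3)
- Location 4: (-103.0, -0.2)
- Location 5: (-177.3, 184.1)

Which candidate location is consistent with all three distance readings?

Location 3

For each candidate, compare |candidate − station| to the reported distance:
Location 1: residuals A 0.9, B 35.8, C 27.5 → max 35.8 km
Location 2: residuals A 87.5, B 21.8, C 208.3 → max 208.3 km
Location 3: residuals A 0.1, B 0.0, C 0.0 → max 0.1 km
Location 4: residuals A 58.4, B 5.3, C 19.3 → max 58.4 km
Location 5: residuals A 183.8, B 198.4, C 20.9 → max 198.4 km
Only Location 3 has all residuals ≈ 0.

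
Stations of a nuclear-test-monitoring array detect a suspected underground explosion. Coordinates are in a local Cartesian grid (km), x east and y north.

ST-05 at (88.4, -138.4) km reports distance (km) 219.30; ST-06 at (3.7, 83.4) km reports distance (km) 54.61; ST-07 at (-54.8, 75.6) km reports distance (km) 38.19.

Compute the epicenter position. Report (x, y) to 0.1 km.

-33.8 km east, 43.7 km north

Circle about each station: (x − 88.4)² + (y + 138.4)² = 219.30²; (x − 3.7)² + (y − 83.4)² = 54.61²; (x + 54.8)² + (y − 75.6)² = 38.19².
Subtracting the ST-05 equation from the ST-06 and ST-07 equations removes the quadratic terms:
-169.4 x + 443.6 y = 25110.37
-286.4 x + 428.0 y = 28383.29
Solving the 2×2 system: x ≈ -33.8, y ≈ 43.7 km.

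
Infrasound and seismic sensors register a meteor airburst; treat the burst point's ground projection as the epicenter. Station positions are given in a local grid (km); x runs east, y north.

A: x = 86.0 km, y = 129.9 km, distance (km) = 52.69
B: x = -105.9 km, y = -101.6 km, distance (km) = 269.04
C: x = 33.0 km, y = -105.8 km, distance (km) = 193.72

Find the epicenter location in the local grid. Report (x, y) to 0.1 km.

Circle about each station: (x − 86.0)² + (y − 129.9)² = 52.69²; (x + 105.9)² + (y + 101.6)² = 269.04²; (x − 33.0)² + (y + 105.8)² = 193.72².
Subtracting the A equation from the B and C equations removes the quadratic terms:
-383.8 x − 463.0 y = -72338.93
-106.0 x − 471.4 y = -46738.57
Solving the 2×2 system: x ≈ 94.5, y ≈ 77.9 km.
Check against A (with the unrounded x, y): √((x − 86.0)²+(y − 129.9)²) = 52.69 ≈ 52.69 km. ✓

x ≈ 94.5 km, y ≈ 77.9 km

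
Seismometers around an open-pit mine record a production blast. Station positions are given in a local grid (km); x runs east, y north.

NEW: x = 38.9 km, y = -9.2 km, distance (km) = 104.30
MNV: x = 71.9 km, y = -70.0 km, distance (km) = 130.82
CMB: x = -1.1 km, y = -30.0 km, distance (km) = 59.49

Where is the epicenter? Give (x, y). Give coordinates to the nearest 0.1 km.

-57.3 km east, -49.5 km north

Circle about each station: (x − 38.9)² + (y + 9.2)² = 104.30²; (x − 71.9)² + (y + 70.0)² = 130.82²; (x + 1.1)² + (y + 30.0)² = 59.49².
Subtracting the NEW equation from the MNV and CMB equations removes the quadratic terms:
66.0 x − 121.6 y = 2236.38
-80.0 x − 41.6 y = 6642.79
Solving the 2×2 system: x ≈ -57.3, y ≈ -49.5 km.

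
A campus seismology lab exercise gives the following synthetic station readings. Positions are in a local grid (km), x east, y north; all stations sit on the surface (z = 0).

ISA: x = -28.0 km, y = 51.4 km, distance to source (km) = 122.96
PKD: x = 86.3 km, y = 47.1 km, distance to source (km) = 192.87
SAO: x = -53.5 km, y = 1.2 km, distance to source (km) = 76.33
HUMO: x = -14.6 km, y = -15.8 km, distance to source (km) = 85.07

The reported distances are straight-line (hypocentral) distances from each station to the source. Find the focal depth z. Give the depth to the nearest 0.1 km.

53.0 km

Each station gives a sphere (x−x_i)² + (y−y_i)² + z² = d_i² (stations at z=0).
Subtracting the ISA sphere from PKD and SAO: z² cancels, leaving linear equations in x and y:
228.6 x − 8.6 y = -15839.54
-51.0 x − 100.4 y = 8730.62
Solving: x ≈ -71.200, y ≈ -50.791 km (keep extra digits for the depth step; rounded: -71.2, -50.8).
Then from the ISA sphere: z² = 122.96² − (x + 28.0)² − (y − 51.4)² with x = -71.200, y = -50.791, so z ≈ 53.009 ≈ 53.0 km.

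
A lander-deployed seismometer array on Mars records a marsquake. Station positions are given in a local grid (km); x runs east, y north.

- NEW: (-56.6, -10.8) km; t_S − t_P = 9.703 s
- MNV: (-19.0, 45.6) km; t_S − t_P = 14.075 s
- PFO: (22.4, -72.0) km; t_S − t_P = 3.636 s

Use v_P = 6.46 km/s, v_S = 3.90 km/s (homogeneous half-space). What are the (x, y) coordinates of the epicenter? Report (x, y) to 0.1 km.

-7.0 km east, -92.4 km north

Distance from S−P lag: d = Δt · v_P v_S / (v_P − v_S) = Δt · (6.46·3.90)/(6.46−3.90) ≈ 9.8414·Δt.
So d_NEW = 95.49, d_MNV = 138.52, d_PFO = 35.78 km.
Circle about each station: (x + 56.6)² + (y + 10.8)² = 95.49²; (x + 19.0)² + (y − 45.6)² = 138.52²; (x − 22.4)² + (y + 72.0)² = 35.78².
Subtracting pairs of circle equations eliminates x²+y² and gives linear equations (the radical axes):
75.2 x + 112.8 y = -10949.29
158.0 x − 122.4 y = 10203.69
Solving the 2×2 system: x ≈ -7.0, y ≈ -92.4 km.
Check against NEW (with the unrounded x, y): √((x + 56.6)²+(y + 10.8)²) = 95.49 ≈ 95.49 km. ✓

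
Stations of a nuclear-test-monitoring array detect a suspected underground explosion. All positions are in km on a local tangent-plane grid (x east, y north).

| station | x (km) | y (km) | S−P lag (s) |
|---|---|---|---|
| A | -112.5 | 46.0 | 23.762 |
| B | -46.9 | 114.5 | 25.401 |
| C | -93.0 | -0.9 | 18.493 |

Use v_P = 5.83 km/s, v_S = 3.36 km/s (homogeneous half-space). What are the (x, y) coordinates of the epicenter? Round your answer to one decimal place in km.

Distance from S−P lag: d = Δt · v_P v_S / (v_P − v_S) = Δt · (5.83·3.36)/(5.83−3.36) ≈ 7.9307·Δt.
So d_A = 188.45, d_B = 201.45, d_C = 146.66 km.
Circle about each station: (x + 112.5)² + (y − 46.0)² = 188.45²; (x + 46.9)² + (y − 114.5)² = 201.45²; (x + 93.0)² + (y + 0.9)² = 146.66².
Subtracting the A equation from the B and C equations removes the quadratic terms:
131.2 x + 137.0 y = -4531.09
39.0 x − 93.8 y = 7881.81
Solving the 2×2 system: x ≈ 37.1, y ≈ -68.6 km.

37.1 km east, -68.6 km north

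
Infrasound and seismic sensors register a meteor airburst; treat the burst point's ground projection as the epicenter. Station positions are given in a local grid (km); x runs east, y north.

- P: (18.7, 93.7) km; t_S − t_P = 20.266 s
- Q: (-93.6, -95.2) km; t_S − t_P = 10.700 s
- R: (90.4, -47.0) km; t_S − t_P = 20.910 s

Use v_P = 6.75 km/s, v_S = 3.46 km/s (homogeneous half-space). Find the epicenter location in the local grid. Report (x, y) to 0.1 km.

x ≈ -56.9 km, y ≈ -28.7 km

Distance from S−P lag: d = Δt · v_P v_S / (v_P − v_S) = Δt · (6.75·3.46)/(6.75−3.46) ≈ 7.0988·Δt.
So d_P = 143.86, d_Q = 75.96, d_R = 148.44 km.
Circle about each station: (x − 18.7)² + (y − 93.7)² = 143.86²; (x + 93.6)² + (y + 95.2)² = 75.96²; (x − 90.4)² + (y + 47.0)² = 148.44².
Subtracting the P equation from the Q and R equations removes the quadratic terms:
-224.6 x − 377.8 y = 23620.40
143.4 x − 281.4 y = -86.95
Solving the 2×2 system: x ≈ -56.9, y ≈ -28.7 km.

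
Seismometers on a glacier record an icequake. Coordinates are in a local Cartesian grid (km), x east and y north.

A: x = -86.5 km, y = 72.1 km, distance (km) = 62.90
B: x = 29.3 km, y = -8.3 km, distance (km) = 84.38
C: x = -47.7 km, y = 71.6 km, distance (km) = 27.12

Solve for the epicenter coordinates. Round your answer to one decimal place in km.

(-25.8, 55.6)

Circle about each station: (x + 86.5)² + (y − 72.1)² = 62.90²; (x − 29.3)² + (y + 8.3)² = 84.38²; (x + 47.7)² + (y − 71.6)² = 27.12².
Subtracting the A equation from the B and C equations removes the quadratic terms:
231.6 x − 160.8 y = -14916.85
77.6 x − 1.0 y = -2057.89
Solving the 2×2 system: x ≈ -25.8, y ≈ 55.6 km.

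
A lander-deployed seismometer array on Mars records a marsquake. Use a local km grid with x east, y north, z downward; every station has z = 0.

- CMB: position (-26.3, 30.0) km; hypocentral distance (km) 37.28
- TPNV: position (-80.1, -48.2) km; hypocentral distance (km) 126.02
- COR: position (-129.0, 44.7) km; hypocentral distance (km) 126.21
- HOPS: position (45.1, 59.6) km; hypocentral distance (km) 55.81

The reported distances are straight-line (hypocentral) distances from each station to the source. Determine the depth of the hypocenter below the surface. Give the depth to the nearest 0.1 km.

22.8 km

Each station gives a sphere (x−x_i)² + (y−y_i)² + z² = d_i² (stations at z=0).
Subtracting the CMB sphere from TPNV and COR: z² cancels, leaving linear equations in x and y:
-107.6 x − 156.4 y = -7343.68
-205.4 x + 29.4 y = 2508.23
Solving: x ≈ -4.998, y ≈ 50.393 km (keep extra digits for the depth step; rounded: -5.0, 50.4).
Then from the CMB sphere: z² = 37.28² − (x + 26.3)² − (y − 30.0)² with x = -4.998, y = 50.393, so z ≈ 22.807 ≈ 22.8 km.
Check against HOPS (with the unrounded solution): distance 55.81 ≈ 55.81 km. ✓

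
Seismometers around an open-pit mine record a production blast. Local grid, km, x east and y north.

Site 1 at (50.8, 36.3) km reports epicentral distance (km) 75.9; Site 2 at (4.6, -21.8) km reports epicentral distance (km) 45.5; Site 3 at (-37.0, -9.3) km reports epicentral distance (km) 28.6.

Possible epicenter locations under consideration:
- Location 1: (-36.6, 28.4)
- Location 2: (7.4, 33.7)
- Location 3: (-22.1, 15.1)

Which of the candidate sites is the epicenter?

For each candidate, compare |candidate − station| to the reported distance:
Location 1: residuals Site 1 11.9, Site 2 19.4, Site 3 9.1 → max 19.4 km
Location 2: residuals Site 1 32.4, Site 2 10.1, Site 3 33.2 → max 33.2 km
Location 3: residuals Site 1 0.0, Site 2 0.0, Site 3 0.0 → max 0.0 km
Only Location 3 has all residuals ≈ 0.

Location 3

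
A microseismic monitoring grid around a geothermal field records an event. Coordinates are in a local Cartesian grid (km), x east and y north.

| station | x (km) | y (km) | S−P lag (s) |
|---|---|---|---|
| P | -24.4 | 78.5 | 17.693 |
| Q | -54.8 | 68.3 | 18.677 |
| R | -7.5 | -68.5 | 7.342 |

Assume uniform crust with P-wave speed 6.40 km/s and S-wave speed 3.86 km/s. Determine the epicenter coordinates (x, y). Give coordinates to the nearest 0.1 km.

Distance from S−P lag: d = Δt · v_P v_S / (v_P − v_S) = Δt · (6.40·3.86)/(6.40−3.86) ≈ 9.7260·Δt.
So d_P = 172.08, d_Q = 181.65, d_R = 71.41 km.
Circle about each station: (x + 24.4)² + (y − 78.5)² = 172.08²; (x + 54.8)² + (y − 68.3)² = 181.65²; (x + 7.5)² + (y + 68.5)² = 71.41².
Subtracting pairs of circle equations eliminates x²+y² and gives linear equations (the radical axes):
-60.8 x − 20.4 y = -2474.88
33.8 x − 294.0 y = 22503.03
Solving the 2×2 system: x ≈ 63.9, y ≈ -69.2 km.

x ≈ 63.9 km, y ≈ -69.2 km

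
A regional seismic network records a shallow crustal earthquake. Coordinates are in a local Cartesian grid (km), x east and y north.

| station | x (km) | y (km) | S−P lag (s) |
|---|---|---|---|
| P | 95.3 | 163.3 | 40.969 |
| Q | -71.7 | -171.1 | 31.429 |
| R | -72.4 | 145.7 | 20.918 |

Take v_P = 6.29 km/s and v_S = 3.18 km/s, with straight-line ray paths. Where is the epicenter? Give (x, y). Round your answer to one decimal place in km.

x ≈ -127.8 km, y ≈ 23.1 km

Distance from S−P lag: d = Δt · v_P v_S / (v_P − v_S) = Δt · (6.29·3.18)/(6.29−3.18) ≈ 6.4316·Δt.
So d_P = 263.50, d_Q = 202.14, d_R = 134.54 km.
Circle about each station: (x − 95.3)² + (y − 163.3)² = 263.50²; (x + 71.7)² + (y + 171.1)² = 202.14²; (x + 72.4)² + (y − 145.7)² = 134.54².
Subtracting the P equation from the Q and R equations removes the quadratic terms:
-334.0 x − 668.8 y = 27238.79
-335.4 x − 35.2 y = 42052.51
Solving the 2×2 system: x ≈ -127.8, y ≈ 23.1 km.
Check against P (with the unrounded x, y): √((x − 95.3)²+(y − 163.3)²) = 263.50 ≈ 263.50 km. ✓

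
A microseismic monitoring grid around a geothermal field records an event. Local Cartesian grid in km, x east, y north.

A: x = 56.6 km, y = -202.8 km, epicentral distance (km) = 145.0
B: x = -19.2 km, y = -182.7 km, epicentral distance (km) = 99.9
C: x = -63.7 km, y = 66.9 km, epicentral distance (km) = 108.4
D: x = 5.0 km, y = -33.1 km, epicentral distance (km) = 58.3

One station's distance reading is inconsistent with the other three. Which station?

Solve using three stations at a time. Using A, B, D (subtract circle equations pairwise → linear system) gives (x, y) ≈ (-25.1, -83.0).
Distances from that point to each station vs reported:
  A: calculated 145.0 vs reported 145.0 → residual 0.0 km
  B: calculated 99.9 vs reported 99.9 → residual 0.0 km
  C: calculated 154.8 vs reported 108.4 → residual 46.4 km
  D: calculated 58.3 vs reported 58.3 → residual 0.0 km
A, B, D are mutually consistent (residuals ≈ 0); C is off by 46.4 km.

C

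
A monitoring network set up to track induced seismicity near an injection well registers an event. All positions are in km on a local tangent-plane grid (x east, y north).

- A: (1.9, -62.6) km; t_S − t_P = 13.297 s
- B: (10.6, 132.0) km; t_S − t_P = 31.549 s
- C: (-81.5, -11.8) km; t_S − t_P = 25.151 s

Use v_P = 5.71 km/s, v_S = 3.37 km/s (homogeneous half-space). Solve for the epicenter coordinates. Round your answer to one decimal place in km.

Distance from S−P lag: d = Δt · v_P v_S / (v_P − v_S) = Δt · (5.71·3.37)/(5.71−3.37) ≈ 8.2234·Δt.
So d_A = 109.35, d_B = 259.44, d_C = 206.83 km.
Circle about each station: (x − 1.9)² + (y + 62.6)² = 109.35²; (x − 10.6)² + (y − 132.0)² = 259.44²; (x + 81.5)² + (y + 11.8)² = 206.83².
Subtracting the A equation from the B and C equations removes the quadratic terms:
17.4 x + 389.2 y = -41737.70
-166.8 x + 101.6 y = -27962.11
Solving the 2×2 system: x ≈ 99.6, y ≈ -111.7 km.

x ≈ 99.6 km, y ≈ -111.7 km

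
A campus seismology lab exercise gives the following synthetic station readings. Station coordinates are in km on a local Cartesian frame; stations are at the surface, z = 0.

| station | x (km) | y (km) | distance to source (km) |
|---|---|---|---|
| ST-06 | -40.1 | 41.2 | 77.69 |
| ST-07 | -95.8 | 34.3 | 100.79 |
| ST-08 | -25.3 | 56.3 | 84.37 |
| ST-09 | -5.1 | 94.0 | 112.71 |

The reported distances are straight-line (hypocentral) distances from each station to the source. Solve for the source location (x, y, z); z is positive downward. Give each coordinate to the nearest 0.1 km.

Each station gives a sphere (x−x_i)² + (y−y_i)² + z² = d_i² (stations at z=0).
Subtracting the ST-06 sphere from ST-07 and ST-08: z² cancels, leaving linear equations in x and y:
-111.4 x − 13.8 y = 2925.79
29.6 x + 30.2 y = -578.23
Solving: x ≈ -27.194, y ≈ 7.507 km (keep extra digits for the depth step; rounded: -27.2, 7.5).
Then from the ST-06 sphere: z² = 77.69² − (x + 40.1)² − (y − 41.2)² with x = -27.194, y = 7.507, so z ≈ 68.804 ≈ 68.8 km.
Check against ST-09 (with the unrounded solution): distance 112.71 ≈ 112.71 km. ✓

(-27.2, 7.5, 68.8)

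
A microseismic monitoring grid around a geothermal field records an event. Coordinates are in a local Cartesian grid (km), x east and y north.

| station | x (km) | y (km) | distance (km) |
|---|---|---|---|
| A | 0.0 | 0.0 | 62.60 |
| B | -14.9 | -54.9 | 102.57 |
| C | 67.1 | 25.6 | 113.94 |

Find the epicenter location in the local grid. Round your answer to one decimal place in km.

Circle about each station: x² + y² = 62.60²; (x + 14.9)² + (y + 54.9)² = 102.57²; (x − 67.1)² + (y − 25.6)² = 113.94².
Subtracting pairs of circle equations eliminates x²+y² and gives linear equations (the radical axes):
-29.8 x − 109.8 y = -3365.82
134.2 x + 51.2 y = -3905.79
Solving the 2×2 system: x ≈ -45.5, y ≈ 43.0 km.

(-45.5, 43.0)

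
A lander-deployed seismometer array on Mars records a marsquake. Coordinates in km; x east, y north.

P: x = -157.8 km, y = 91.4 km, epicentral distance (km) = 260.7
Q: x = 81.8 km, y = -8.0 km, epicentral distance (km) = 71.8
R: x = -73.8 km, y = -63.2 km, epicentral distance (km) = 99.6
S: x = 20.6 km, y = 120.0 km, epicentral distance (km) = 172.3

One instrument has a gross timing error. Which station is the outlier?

Solve using three stations at a time. Using Q, R, S (subtract circle equations pairwise → linear system) gives (x, y) ≈ (25.2, -52.3).
Distances from that point to each station vs reported:
  P: calculated 232.7 vs reported 260.7 → residual 28.0 km
  Q: calculated 71.8 vs reported 71.8 → residual 0.0 km
  R: calculated 99.6 vs reported 99.6 → residual 0.0 km
  S: calculated 172.3 vs reported 172.3 → residual 0.0 km
Q, R, S are mutually consistent (residuals ≈ 0); P is off by 28.0 km.

P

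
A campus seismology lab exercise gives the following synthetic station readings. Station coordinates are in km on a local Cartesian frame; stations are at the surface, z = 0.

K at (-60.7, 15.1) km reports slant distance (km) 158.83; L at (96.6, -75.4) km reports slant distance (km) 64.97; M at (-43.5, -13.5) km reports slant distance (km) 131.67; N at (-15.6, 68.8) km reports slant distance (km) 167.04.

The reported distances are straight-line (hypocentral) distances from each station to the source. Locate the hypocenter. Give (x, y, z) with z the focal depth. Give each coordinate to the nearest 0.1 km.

(63.0, -67.9, 55.1)

Each station gives a sphere (x−x_i)² + (y−y_i)² + z² = d_i² (stations at z=0).
Subtracting the K sphere from L and M: z² cancels, leaving linear equations in x and y:
314.6 x − 181.0 y = 32110.09
34.4 x − 57.2 y = 6051.98
Solving: x ≈ 62.988, y ≈ -67.923 km (keep extra digits for the depth step; rounded: 63.0, -67.9).
Then from the K sphere: z² = 158.83² − (x + 60.7)² − (y − 15.1)² with x = 62.988, y = -67.923, so z ≈ 55.095 ≈ 55.1 km.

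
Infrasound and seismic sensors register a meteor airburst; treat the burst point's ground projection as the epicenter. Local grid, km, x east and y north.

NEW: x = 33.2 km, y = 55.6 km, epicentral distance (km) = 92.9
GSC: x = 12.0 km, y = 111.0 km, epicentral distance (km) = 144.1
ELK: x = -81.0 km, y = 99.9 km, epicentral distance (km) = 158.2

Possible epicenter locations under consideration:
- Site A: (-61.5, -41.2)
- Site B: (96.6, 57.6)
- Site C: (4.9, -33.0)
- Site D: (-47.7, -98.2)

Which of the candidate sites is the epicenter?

For each candidate, compare |candidate − station| to the reported distance:
Site A: residuals NEW 42.5, GSC 24.9, ELK 15.8 → max 42.5 km
Site B: residuals NEW 29.5, GSC 44.1, ELK 24.4 → max 44.1 km
Site C: residuals NEW 0.1, GSC 0.1, ELK 0.0 → max 0.1 km
Site D: residuals NEW 80.9, GSC 73.5, ELK 42.7 → max 80.9 km
Only Site C has all residuals ≈ 0.

Site C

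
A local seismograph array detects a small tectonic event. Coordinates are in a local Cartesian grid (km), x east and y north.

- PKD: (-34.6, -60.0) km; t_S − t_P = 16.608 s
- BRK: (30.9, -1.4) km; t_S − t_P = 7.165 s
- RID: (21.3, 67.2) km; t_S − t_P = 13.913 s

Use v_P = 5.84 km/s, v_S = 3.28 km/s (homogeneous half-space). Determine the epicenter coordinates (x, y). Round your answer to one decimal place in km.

Distance from S−P lag: d = Δt · v_P v_S / (v_P − v_S) = Δt · (5.84·3.28)/(5.84−3.28) ≈ 7.4825·Δt.
So d_PKD = 124.27, d_BRK = 53.61, d_RID = 104.10 km.
Circle about each station: (x + 34.6)² + (y + 60.0)² = 124.27²; (x − 30.9)² + (y + 1.4)² = 53.61²; (x − 21.3)² + (y − 67.2)² = 104.10².
Subtracting the PKD equation from the BRK and RID equations removes the quadratic terms:
131.0 x + 117.2 y = 8728.61
111.8 x + 254.4 y = 4778.59
Solving the 2×2 system: x ≈ 82.1, y ≈ -17.3 km.

x ≈ 82.1 km, y ≈ -17.3 km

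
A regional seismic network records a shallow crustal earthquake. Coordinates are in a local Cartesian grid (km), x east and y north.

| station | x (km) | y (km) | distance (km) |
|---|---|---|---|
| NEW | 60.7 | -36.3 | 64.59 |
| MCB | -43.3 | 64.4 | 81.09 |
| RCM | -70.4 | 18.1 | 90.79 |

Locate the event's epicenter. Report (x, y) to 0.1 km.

(20.3, 14.1)

Circle about each station: (x − 60.7)² + (y + 36.3)² = 64.59²; (x + 43.3)² + (y − 64.4)² = 81.09²; (x + 70.4)² + (y − 18.1)² = 90.79².
Subtracting the NEW equation from the MCB and RCM equations removes the quadratic terms:
-208.0 x + 201.4 y = -1383.65
-262.2 x + 108.8 y = -3789.37
Solving the 2×2 system: x ≈ 20.3, y ≈ 14.1 km.
Check against NEW (with the unrounded x, y): √((x − 60.7)²+(y + 36.3)²) = 64.59 ≈ 64.59 km. ✓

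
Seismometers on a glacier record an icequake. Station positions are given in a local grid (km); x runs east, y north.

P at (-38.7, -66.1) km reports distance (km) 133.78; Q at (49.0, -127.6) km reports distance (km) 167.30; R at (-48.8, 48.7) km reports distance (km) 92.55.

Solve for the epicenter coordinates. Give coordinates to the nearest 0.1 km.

Circle about each station: (x + 38.7)² + (y + 66.1)² = 133.78²; (x − 49.0)² + (y + 127.6)² = 167.30²; (x + 48.8)² + (y − 48.7)² = 92.55².
Subtracting the P equation from the Q and R equations removes the quadratic terms:
175.4 x − 123.0 y = 2723.66
-20.2 x + 229.6 y = 8217.82
Solving the 2×2 system: x ≈ 43.3, y ≈ 39.6 km.

43.3 km east, 39.6 km north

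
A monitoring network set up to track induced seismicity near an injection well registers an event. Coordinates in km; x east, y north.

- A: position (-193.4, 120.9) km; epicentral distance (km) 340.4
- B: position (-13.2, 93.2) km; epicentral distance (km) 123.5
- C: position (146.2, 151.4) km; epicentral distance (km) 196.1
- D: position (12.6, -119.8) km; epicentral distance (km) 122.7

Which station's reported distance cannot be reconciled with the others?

Solve using three stations at a time. Using A, C, D (subtract circle equations pairwise → linear system) gives (x, y) ≈ (106.3, -40.6).
Distances from that point to each station vs reported:
  A: calculated 340.4 vs reported 340.4 → residual 0.0 km
  B: calculated 179.3 vs reported 123.5 → residual 55.8 km
  C: calculated 196.1 vs reported 196.1 → residual 0.0 km
  D: calculated 122.7 vs reported 122.7 → residual 0.0 km
A, C, D are mutually consistent (residuals ≈ 0); B is off by 55.8 km.

B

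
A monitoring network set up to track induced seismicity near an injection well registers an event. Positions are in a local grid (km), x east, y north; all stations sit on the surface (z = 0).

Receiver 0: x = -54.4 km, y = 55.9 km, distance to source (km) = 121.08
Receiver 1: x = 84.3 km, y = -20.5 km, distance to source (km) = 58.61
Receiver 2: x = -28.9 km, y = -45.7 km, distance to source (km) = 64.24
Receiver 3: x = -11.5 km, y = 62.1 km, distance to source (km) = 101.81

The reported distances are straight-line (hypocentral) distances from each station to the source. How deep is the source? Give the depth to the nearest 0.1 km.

19.9 km

Each station gives a sphere (x−x_i)² + (y−y_i)² + z² = d_i² (stations at z=0).
Subtracting the Receiver 0 sphere from Receiver 1 and Receiver 2: z² cancels, leaving linear equations in x and y:
277.4 x − 152.8 y = 12667.80
51.0 x − 203.2 y = 7373.12
Solving: x ≈ 29.799, y ≈ -28.806 km (keep extra digits for the depth step; rounded: 29.8, -28.8).
Then from the Receiver 0 sphere: z² = 121.08² − (x + 54.4)² − (y − 55.9)² with x = 29.799, y = -28.806, so z ≈ 19.894 ≈ 19.9 km.
Check against Receiver 3 (with the unrounded solution): distance 101.81 ≈ 101.81 km. ✓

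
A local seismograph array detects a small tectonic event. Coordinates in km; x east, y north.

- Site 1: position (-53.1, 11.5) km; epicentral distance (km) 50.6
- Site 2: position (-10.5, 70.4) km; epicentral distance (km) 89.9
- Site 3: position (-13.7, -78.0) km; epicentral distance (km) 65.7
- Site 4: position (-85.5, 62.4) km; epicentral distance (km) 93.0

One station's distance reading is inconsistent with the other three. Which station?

Solve using three stations at a time. Using Site 2, Site 3, Site 4 (subtract circle equations pairwise → linear system) gives (x, y) ≈ (-35.4, -16.0).
Distances from that point to each station vs reported:
  Site 1: calculated 32.7 vs reported 50.6 → residual 17.9 km
  Site 2: calculated 89.9 vs reported 89.9 → residual 0.0 km
  Site 3: calculated 65.7 vs reported 65.7 → residual 0.0 km
  Site 4: calculated 93.0 vs reported 93.0 → residual 0.0 km
Site 2, Site 3, Site 4 are mutually consistent (residuals ≈ 0); Site 1 is off by 17.9 km.

Site 1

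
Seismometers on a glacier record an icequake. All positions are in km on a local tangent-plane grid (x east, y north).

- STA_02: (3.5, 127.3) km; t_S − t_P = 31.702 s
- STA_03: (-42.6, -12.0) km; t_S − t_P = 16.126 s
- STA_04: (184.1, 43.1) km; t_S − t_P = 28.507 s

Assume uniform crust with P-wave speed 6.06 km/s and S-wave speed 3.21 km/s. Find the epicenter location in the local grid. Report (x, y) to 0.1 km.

38.7 km east, -86.2 km north

Distance from S−P lag: d = Δt · v_P v_S / (v_P − v_S) = Δt · (6.06·3.21)/(6.06−3.21) ≈ 6.8255·Δt.
So d_STA_02 = 216.38, d_STA_03 = 110.07, d_STA_04 = 194.57 km.
Circle about each station: (x − 3.5)² + (y − 127.3)² = 216.38²; (x + 42.6)² + (y + 12.0)² = 110.07²; (x − 184.1)² + (y − 43.1)² = 194.57².
Subtracting pairs of circle equations eliminates x²+y² and gives linear equations (the radical axes):
-92.2 x − 278.6 y = 20446.12
361.2 x − 168.4 y = 28495.70
Solving the 2×2 system: x ≈ 38.7, y ≈ -86.2 km.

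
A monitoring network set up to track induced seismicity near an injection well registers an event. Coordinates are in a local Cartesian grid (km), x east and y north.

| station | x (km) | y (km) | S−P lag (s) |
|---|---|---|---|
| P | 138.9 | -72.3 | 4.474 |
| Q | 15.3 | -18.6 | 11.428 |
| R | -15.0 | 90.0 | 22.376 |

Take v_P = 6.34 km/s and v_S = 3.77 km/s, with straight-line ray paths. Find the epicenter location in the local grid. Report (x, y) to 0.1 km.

Distance from S−P lag: d = Δt · v_P v_S / (v_P − v_S) = Δt · (6.34·3.77)/(6.34−3.77) ≈ 9.3003·Δt.
So d_P = 41.61, d_Q = 106.28, d_R = 208.10 km.
Circle about each station: (x − 138.9)² + (y + 72.3)² = 41.61²; (x − 15.3)² + (y + 18.6)² = 106.28²; (x + 15.0)² + (y − 90.0)² = 208.10².
Subtracting the P equation from the Q and R equations removes the quadratic terms:
-247.2 x + 107.4 y = -33504.50
-307.8 x + 324.6 y = -57769.72
Solving the 2×2 system: x ≈ 99.0, y ≈ -84.1 km.

(99.0, -84.1)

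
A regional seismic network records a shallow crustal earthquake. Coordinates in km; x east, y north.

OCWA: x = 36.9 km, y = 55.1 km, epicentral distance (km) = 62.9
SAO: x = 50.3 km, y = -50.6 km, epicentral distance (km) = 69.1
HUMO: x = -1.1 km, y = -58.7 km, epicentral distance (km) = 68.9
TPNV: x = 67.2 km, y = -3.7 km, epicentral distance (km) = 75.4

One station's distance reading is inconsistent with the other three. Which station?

Solve using three stations at a time. Using OCWA, HUMO, TPNV (subtract circle equations pairwise → linear system) gives (x, y) ≈ (-7.0, 10.0).
Distances from that point to each station vs reported:
  OCWA: calculated 62.9 vs reported 62.9 → residual 0.0 km
  SAO: calculated 83.4 vs reported 69.1 → residual 14.3 km
  HUMO: calculated 68.9 vs reported 68.9 → residual 0.0 km
  TPNV: calculated 75.4 vs reported 75.4 → residual 0.0 km
OCWA, HUMO, TPNV are mutually consistent (residuals ≈ 0); SAO is off by 14.3 km.

SAO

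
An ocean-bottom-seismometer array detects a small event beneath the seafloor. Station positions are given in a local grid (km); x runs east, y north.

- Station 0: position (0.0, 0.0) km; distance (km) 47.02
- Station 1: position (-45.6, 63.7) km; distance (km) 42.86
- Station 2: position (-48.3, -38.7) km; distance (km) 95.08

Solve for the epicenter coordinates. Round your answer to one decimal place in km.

(-6.3, 46.6)

Circle about each station: x² + y² = 47.02²; (x + 45.6)² + (y − 63.7)² = 42.86²; (x + 48.3)² + (y + 38.7)² = 95.08².
Subtracting the Station 0 equation from the Station 1 and Station 2 equations removes the quadratic terms:
-91.2 x + 127.4 y = 6510.95
-96.6 x − 77.4 y = -2998.75
Solving the 2×2 system: x ≈ -6.3, y ≈ 46.6 km.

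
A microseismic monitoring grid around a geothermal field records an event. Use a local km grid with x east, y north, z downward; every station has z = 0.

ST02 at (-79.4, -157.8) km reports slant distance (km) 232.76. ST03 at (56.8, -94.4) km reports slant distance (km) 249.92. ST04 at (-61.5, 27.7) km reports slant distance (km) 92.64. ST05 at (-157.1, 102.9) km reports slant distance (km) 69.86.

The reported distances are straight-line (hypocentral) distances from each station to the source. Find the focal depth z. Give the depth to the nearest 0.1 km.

Each station gives a sphere (x−x_i)² + (y−y_i)² + z² = d_i² (stations at z=0).
Subtracting the ST02 sphere from ST03 and ST04: z² cancels, leaving linear equations in x and y:
272.4 x + 126.8 y = -27350.39
35.8 x + 371.0 y = 18939.39
Solving: x ≈ -130.008, y ≈ 63.595 km (keep extra digits for the depth step; rounded: -130.0, 63.6).
Then from the ST02 sphere: z² = 232.76² − (x + 79.4)² − (y + 157.8)² with x = -130.008, y = 63.595, so z ≈ 50.993 ≈ 51.0 km.

z ≈ 51.0 km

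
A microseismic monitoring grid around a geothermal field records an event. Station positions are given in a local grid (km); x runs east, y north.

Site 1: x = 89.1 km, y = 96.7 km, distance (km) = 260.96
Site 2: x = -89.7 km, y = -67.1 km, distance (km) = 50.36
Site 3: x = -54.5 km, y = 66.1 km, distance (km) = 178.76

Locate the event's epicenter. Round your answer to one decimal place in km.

Circle about each station: (x − 89.1)² + (y − 96.7)² = 260.96²; (x + 89.7)² + (y + 67.1)² = 50.36²; (x + 54.5)² + (y − 66.1)² = 178.76².
Subtracting pairs of circle equations eliminates x²+y² and gives linear equations (the radical axes):
-357.6 x − 327.6 y = 60822.79
-287.2 x − 61.2 y = 26194.74
Solving the 2×2 system: x ≈ -67.3, y ≈ -112.2 km.

x ≈ -67.3 km, y ≈ -112.2 km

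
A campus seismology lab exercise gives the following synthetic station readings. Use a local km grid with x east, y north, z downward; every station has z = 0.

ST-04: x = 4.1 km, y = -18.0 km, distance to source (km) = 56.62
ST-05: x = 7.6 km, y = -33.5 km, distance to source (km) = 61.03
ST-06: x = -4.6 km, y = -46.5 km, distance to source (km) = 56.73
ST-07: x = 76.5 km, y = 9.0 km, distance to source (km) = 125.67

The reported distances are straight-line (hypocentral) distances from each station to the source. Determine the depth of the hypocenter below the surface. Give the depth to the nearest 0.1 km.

34.2 km

Each station gives a sphere (x−x_i)² + (y−y_i)² + z² = d_i² (stations at z=0).
Subtracting the ST-04 sphere from ST-05 and ST-06: z² cancels, leaving linear equations in x and y:
7.0 x − 31.0 y = 320.36
-17.4 x − 57.0 y = 1830.13
Solving: x ≈ -40.999, y ≈ -19.592 km (keep extra digits for the depth step; rounded: -41.0, -19.6).
Then from the ST-04 sphere: z² = 56.62² − (x − 4.1)² − (y + 18.0)² with x = -40.999, y = -19.592, so z ≈ 34.196 ≈ 34.2 km.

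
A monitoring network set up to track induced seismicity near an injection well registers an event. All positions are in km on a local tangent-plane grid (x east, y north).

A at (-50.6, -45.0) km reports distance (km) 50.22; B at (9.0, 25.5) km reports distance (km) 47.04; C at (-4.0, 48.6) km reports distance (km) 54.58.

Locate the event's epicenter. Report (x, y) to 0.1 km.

Circle about each station: (x + 50.6)² + (y + 45.0)² = 50.22²; (x − 9.0)² + (y − 25.5)² = 47.04²; (x + 4.0)² + (y − 48.6)² = 54.58².
Subtracting the A equation from the B and C equations removes the quadratic terms:
119.2 x + 141.0 y = -3544.82
93.2 x + 187.2 y = -2664.33
Solving the 2×2 system: x ≈ -31.4, y ≈ 1.4 km.

x ≈ -31.4 km, y ≈ 1.4 km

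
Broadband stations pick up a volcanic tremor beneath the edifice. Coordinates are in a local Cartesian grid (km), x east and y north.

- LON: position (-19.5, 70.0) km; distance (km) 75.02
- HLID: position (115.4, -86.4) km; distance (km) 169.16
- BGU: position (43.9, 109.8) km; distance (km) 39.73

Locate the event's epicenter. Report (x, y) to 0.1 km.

Circle about each station: (x + 19.5)² + (y − 70.0)² = 75.02²; (x − 115.4)² + (y + 86.4)² = 169.16²; (x − 43.9)² + (y − 109.8)² = 39.73².
Subtracting the LON equation from the HLID and BGU equations removes the quadratic terms:
269.8 x − 312.8 y = -7485.24
126.8 x + 79.6 y = 12752.53
Solving the 2×2 system: x ≈ 55.5, y ≈ 71.8 km.

x ≈ 55.5 km, y ≈ 71.8 km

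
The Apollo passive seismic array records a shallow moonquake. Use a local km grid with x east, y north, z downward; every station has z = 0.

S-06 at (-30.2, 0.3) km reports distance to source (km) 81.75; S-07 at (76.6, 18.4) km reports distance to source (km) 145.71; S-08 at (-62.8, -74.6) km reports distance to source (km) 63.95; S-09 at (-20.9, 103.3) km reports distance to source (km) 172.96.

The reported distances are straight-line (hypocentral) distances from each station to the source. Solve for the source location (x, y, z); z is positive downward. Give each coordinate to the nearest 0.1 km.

(-33.1, -60.3, 54.8)

Each station gives a sphere (x−x_i)² + (y−y_i)² + z² = d_i² (stations at z=0).
Subtracting the S-06 sphere from S-07 and S-08: z² cancels, leaving linear equations in x and y:
213.6 x + 36.2 y = -9254.35
-65.2 x − 149.8 y = 11190.33
Solving: x ≈ -33.108, y ≈ -60.292 km (keep extra digits for the depth step; rounded: -33.1, -60.3).
Then from the S-06 sphere: z² = 81.75² − (x + 30.2)² − (y − 0.3)² with x = -33.108, y = -60.292, so z ≈ 54.802 ≈ 54.8 km.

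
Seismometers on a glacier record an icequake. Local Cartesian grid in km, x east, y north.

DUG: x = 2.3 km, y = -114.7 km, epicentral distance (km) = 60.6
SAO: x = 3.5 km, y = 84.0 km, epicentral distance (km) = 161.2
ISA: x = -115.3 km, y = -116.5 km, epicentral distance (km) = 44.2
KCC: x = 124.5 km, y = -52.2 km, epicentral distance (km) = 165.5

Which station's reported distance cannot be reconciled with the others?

ISA

Solve using three stations at a time. Using DUG, SAO, KCC (subtract circle equations pairwise → linear system) gives (x, y) ≈ (-39.9, -71.2).
Distances from that point to each station vs reported:
  DUG: calculated 60.6 vs reported 60.6 → residual 0.0 km
  SAO: calculated 161.2 vs reported 161.2 → residual 0.0 km
  ISA: calculated 87.9 vs reported 44.2 → residual 43.7 km
  KCC: calculated 165.5 vs reported 165.5 → residual 0.0 km
DUG, SAO, KCC are mutually consistent (residuals ≈ 0); ISA is off by 43.7 km.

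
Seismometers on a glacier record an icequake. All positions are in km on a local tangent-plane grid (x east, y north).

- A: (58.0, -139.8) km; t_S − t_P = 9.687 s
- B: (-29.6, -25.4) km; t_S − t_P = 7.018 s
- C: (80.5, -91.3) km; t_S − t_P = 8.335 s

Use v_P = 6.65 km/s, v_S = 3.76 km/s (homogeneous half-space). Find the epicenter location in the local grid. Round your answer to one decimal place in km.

(11.6, -70.0)

Distance from S−P lag: d = Δt · v_P v_S / (v_P − v_S) = Δt · (6.65·3.76)/(6.65−3.76) ≈ 8.6519·Δt.
So d_A = 83.81, d_B = 60.72, d_C = 72.11 km.
Circle about each station: (x − 58.0)² + (y + 139.8)² = 83.81²; (x + 29.6)² + (y + 25.4)² = 60.72²; (x − 80.5)² + (y + 91.3)² = 72.11².
Subtracting pairs of circle equations eliminates x²+y² and gives linear equations (the radical axes):
-175.2 x + 228.8 y = -18049.52
45.0 x + 97.0 y = -6267.84
Solving the 2×2 system: x ≈ 11.6, y ≈ -70.0 km.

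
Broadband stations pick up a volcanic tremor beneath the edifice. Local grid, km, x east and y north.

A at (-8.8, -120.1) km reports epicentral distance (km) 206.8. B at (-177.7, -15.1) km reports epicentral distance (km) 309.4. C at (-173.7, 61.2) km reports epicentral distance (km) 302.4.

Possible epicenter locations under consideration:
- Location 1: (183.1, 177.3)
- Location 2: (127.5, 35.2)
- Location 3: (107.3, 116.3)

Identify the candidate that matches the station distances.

Location 2

For each candidate, compare |candidate − station| to the reported distance:
Location 1: residuals A 147.1, B 99.5, C 72.8 → max 147.1 km
Location 2: residuals A 0.2, B 0.1, C 0.1 → max 0.2 km
Location 3: residuals A 56.6, B 4.4, C 16.0 → max 56.6 km
Only Location 2 has all residuals ≈ 0.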